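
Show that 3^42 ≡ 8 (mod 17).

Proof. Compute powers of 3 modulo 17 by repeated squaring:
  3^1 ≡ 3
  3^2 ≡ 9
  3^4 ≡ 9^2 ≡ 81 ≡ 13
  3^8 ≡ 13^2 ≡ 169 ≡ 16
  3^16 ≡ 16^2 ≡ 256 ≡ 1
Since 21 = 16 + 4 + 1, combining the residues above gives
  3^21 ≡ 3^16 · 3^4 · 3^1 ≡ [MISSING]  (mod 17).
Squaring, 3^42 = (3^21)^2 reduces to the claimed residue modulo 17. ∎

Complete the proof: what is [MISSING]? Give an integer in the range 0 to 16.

5

Multiply the listed residues: 1 · 13 · 3 = 13 → 39.
Reducing modulo 17: 39 = 2·17 + 5, so 3^21 ≡ 5.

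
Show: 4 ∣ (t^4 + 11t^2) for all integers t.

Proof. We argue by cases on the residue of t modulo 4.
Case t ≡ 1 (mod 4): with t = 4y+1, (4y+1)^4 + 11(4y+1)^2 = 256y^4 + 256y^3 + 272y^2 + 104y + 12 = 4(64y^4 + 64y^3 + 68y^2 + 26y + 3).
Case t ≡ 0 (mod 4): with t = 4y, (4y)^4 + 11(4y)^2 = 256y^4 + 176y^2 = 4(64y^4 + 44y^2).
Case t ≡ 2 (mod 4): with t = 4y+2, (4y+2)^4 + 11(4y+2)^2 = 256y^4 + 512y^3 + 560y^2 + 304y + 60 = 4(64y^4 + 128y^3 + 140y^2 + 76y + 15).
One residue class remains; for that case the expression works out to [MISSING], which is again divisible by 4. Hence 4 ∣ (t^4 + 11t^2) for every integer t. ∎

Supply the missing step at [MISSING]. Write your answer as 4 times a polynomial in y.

Only t ≡ 3 (mod 4) is unaccounted for. Put t = 4y+3:
(4y+3)^4 + 11(4y+3)^2 expands to 256y^4 + 768y^3 + 1040y^2 + 696y + 180,
and factoring out 4 leaves 4(64y^4 + 192y^3 + 260y^2 + 174y + 45).

4(64y^4 + 192y^3 + 260y^2 + 174y + 45)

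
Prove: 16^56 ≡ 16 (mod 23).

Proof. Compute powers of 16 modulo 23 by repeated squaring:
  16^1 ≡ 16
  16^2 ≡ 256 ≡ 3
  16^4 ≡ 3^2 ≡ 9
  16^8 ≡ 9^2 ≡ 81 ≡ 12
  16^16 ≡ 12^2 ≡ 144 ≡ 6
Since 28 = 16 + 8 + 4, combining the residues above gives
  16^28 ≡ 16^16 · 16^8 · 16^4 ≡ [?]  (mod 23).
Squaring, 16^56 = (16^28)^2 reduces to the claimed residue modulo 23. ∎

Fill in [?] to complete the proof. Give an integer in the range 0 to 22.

Multiply the listed residues: 6 · 12 · 9 = 72 → 648.
Reducing modulo 23: 648 = 28·23 + 4, so 16^28 ≡ 4.

4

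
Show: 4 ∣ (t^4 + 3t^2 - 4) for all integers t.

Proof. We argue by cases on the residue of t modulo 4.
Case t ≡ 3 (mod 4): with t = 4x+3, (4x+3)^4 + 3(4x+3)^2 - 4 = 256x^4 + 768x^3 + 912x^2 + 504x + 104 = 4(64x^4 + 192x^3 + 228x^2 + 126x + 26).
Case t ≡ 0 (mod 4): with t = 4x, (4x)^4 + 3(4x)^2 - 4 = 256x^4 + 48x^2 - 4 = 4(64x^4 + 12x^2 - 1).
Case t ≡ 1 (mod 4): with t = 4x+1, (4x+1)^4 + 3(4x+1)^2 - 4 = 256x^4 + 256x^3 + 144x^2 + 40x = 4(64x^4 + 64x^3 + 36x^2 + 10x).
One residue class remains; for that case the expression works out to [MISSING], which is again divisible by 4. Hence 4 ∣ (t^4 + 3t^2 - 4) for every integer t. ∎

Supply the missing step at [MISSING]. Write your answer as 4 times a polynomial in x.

Only t ≡ 2 (mod 4) is unaccounted for. Put t = 4x+2:
(4x+2)^4 + 3(4x+2)^2 - 4 expands to 256x^4 + 512x^3 + 432x^2 + 176x + 24,
and factoring out 4 leaves 4(64x^4 + 128x^3 + 108x^2 + 44x + 6).

4(64x^4 + 128x^3 + 108x^2 + 44x + 6)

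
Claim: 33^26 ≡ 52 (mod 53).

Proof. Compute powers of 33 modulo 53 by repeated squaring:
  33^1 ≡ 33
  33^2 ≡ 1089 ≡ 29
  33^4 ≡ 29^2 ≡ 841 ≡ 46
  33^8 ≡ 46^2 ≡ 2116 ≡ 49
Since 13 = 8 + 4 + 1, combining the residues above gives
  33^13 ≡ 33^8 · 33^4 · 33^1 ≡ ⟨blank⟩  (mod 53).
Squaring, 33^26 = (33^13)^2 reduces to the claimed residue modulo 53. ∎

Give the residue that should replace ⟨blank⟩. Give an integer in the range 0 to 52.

Multiply the listed residues: 49 · 46 · 33 = 2254 → 74382.
Reducing modulo 53: 74382 = 1403·53 + 23, so 33^13 ≡ 23.

23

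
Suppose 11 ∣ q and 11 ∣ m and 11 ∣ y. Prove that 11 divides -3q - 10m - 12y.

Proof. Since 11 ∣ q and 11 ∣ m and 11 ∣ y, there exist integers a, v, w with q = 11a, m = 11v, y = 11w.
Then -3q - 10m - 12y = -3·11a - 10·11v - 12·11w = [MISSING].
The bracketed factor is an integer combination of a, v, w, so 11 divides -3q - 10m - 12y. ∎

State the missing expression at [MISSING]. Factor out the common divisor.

Each term has a factor of 11: -3·11a - 10·11v - 12·11w = 11·(-3a - 10v - 12w).
Since -3a - 10v - 12w is an integer, 11 ∣ (-3q - 10m - 12y).

11(-3a - 10v - 12w)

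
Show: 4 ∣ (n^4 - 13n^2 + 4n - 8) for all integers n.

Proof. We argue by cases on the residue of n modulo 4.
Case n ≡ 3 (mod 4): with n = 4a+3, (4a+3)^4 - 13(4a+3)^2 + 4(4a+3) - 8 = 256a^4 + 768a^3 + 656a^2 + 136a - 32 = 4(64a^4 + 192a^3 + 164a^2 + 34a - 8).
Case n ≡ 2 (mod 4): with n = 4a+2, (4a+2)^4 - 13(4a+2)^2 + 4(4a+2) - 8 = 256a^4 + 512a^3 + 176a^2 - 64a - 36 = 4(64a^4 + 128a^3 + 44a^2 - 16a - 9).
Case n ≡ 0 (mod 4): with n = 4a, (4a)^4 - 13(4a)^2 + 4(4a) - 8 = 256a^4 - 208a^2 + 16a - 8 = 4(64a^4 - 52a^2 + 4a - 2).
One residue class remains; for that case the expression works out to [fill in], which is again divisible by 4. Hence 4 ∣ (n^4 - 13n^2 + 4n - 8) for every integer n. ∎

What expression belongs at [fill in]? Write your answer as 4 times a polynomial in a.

Only n ≡ 1 (mod 4) is unaccounted for. Put n = 4a+1:
(4a+1)^4 - 13(4a+1)^2 + 4(4a+1) - 8 expands to 256a^4 + 256a^3 - 112a^2 - 72a - 16,
and factoring out 4 leaves 4(64a^4 + 64a^3 - 28a^2 - 18a - 4).

4(64a^4 + 64a^3 - 28a^2 - 18a - 4)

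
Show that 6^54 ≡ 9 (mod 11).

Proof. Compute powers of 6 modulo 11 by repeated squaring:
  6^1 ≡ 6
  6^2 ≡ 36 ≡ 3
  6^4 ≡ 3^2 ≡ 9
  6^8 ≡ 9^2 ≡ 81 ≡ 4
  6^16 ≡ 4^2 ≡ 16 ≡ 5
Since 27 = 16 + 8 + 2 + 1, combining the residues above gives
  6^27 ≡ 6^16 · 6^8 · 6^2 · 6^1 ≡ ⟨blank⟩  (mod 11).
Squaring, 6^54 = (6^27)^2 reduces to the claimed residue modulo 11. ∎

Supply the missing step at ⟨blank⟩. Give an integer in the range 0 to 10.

Multiply the listed residues: 5 · 4 · 3 · 6 = 20 → 60 → 360.
Reducing modulo 11: 360 = 32·11 + 8, so 6^27 ≡ 8.

8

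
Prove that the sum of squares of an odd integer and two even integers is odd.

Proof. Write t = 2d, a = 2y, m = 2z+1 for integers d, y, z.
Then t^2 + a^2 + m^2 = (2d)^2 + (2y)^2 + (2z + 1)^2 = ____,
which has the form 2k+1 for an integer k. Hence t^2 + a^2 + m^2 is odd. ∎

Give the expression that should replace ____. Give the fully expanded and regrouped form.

(2d)^2 + (2y)^2 + (2z + 1)^2 = 4d^2 + 4y^2 + 4z^2 + 4z + 1
= 2(2d^2 + 2y^2 + 2z^2 + 2z) + 1.
Since 2d^2 + 2y^2 + 2z^2 + 2z is an integer, the sum of squares is of the form 2k+1 for an integer k.

2(2d^2 + 2y^2 + 2z^2 + 2z) + 1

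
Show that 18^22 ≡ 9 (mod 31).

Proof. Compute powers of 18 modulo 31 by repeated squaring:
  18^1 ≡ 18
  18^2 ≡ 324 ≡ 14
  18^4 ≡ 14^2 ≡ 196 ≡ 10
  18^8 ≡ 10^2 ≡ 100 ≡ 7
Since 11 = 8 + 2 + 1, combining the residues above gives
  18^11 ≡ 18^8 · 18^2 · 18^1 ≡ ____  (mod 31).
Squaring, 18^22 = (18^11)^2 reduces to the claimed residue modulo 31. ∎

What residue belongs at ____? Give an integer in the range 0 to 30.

Multiply the listed residues: 7 · 14 · 18 = 98 → 1764.
Reducing modulo 31: 1764 = 56·31 + 28, so 18^11 ≡ 28.

28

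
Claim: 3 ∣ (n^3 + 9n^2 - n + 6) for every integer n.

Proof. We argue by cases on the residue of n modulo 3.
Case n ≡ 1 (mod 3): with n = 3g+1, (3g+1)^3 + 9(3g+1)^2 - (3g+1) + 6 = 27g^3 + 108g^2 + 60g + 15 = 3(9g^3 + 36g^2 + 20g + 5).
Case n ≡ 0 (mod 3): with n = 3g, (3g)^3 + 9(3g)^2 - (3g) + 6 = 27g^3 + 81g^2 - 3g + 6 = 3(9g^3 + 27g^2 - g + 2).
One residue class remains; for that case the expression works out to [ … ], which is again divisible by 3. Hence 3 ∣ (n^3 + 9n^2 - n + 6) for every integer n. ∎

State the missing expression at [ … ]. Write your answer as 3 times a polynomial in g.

The residues treated are {1, 0}, so the missing case is n ≡ 2 (mod 3); write n = 3g+2.
Then (3g+2)^3 + 9(3g+2)^2 - (3g+2) + 6 = 27g^3 + 135g^2 + 141g + 48 = 3(9g^3 + 45g^2 + 47g + 16).

3(9g^3 + 45g^2 + 47g + 16)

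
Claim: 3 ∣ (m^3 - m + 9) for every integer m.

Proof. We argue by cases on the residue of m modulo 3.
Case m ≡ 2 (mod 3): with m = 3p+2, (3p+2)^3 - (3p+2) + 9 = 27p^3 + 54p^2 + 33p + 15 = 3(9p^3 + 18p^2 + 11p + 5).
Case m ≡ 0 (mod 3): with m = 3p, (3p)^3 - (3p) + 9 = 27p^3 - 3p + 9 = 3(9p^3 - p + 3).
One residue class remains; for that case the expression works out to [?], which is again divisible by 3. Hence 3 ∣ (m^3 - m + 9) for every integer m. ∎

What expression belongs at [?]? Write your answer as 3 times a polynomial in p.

3(9p^3 + 9p^2 + 2p + 3)

The residues treated are {2, 0}, so the missing case is m ≡ 1 (mod 3); write m = 3p+1.
Then (3p+1)^3 - (3p+1) + 9 = 27p^3 + 27p^2 + 6p + 9 = 3(9p^3 + 9p^2 + 2p + 3).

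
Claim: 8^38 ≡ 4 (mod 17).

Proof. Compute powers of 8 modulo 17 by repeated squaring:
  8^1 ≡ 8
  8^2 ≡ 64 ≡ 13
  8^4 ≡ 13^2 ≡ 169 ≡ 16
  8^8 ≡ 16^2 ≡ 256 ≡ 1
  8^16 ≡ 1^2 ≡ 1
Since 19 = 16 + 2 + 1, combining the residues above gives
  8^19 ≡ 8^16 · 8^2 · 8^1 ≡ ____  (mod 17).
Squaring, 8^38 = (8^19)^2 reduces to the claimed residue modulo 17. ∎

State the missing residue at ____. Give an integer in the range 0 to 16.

8^16 · 8^2 · 8^1 ≡ 1 · 13 · 8 = 104.
104 mod 17 = 2, so 8^19 ≡ 2 (mod 17).

2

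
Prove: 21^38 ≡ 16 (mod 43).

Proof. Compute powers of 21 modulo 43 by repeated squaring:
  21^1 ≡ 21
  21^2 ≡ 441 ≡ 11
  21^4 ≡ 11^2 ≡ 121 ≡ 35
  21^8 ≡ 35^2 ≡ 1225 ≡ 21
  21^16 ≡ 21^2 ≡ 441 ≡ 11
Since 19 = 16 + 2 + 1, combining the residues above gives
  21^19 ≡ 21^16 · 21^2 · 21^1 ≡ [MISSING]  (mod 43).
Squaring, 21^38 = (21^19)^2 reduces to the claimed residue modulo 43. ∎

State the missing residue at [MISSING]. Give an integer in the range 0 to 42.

4

Multiply the listed residues: 11 · 11 · 21 = 121 → 2541.
Reducing modulo 43: 2541 = 59·43 + 4, so 21^19 ≡ 4.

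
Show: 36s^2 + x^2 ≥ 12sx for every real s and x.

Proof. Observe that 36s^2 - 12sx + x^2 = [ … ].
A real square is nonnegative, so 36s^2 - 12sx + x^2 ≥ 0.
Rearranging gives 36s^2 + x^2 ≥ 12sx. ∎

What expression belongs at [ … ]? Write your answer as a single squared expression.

36s^2 - 12sx + x^2 is a perfect-square trinomial: the outer terms are (6s)^2 and (x)^2, and the cross term is -2·6s·x.
So 36s^2 - 12sx + x^2 = (6s - x)^2 ≥ 0.

(6s - x)^2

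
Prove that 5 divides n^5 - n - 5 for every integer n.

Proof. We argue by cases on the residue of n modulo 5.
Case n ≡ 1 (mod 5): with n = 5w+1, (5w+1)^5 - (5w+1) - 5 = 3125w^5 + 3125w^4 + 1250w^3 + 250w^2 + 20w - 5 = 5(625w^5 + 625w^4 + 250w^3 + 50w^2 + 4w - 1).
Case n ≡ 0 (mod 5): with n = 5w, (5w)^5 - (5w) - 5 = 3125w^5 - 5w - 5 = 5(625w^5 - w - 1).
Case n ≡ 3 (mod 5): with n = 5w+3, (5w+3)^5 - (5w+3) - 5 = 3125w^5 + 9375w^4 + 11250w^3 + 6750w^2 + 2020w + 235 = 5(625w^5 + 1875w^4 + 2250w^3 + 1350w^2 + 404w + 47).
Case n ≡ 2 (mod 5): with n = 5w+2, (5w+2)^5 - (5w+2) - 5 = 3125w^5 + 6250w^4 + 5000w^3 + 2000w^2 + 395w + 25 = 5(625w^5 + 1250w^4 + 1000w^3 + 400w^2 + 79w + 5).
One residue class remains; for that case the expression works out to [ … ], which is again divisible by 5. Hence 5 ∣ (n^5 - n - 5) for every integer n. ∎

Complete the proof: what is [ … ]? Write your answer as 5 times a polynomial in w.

Only n ≡ 4 (mod 5) is unaccounted for. Put n = 5w+4:
(5w+4)^5 - (5w+4) - 5 expands to 3125w^5 + 12500w^4 + 20000w^3 + 16000w^2 + 6395w + 1015,
and factoring out 5 leaves 5(625w^5 + 2500w^4 + 4000w^3 + 3200w^2 + 1279w + 203).

5(625w^5 + 2500w^4 + 4000w^3 + 3200w^2 + 1279w + 203)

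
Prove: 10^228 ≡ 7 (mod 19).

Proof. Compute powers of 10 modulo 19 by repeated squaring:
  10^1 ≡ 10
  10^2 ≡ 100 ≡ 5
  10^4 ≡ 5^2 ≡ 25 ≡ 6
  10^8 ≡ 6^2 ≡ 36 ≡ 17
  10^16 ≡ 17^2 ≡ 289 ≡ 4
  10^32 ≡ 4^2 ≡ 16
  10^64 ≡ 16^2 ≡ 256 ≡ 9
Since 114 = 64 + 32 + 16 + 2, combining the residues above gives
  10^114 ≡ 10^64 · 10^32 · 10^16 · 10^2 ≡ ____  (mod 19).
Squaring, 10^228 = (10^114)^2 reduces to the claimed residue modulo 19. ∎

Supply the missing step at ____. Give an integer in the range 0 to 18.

11

Multiply the listed residues: 9 · 16 · 4 · 5 = 144 → 576 → 2880.
Reducing modulo 19: 2880 = 151·19 + 11, so 10^114 ≡ 11.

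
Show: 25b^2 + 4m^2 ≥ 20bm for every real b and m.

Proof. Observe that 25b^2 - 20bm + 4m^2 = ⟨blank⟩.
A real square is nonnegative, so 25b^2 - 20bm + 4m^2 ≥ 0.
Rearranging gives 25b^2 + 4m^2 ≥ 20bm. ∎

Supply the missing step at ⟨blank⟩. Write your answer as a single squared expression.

(5b - 2m)^2

The leading and trailing coefficients are 5^2 and 2^2, and 20 = 2·5·2, so the trinomial is (5b - 2m)^2.
Hence 25b^2 - 20bm + 4m^2 ≥ 0.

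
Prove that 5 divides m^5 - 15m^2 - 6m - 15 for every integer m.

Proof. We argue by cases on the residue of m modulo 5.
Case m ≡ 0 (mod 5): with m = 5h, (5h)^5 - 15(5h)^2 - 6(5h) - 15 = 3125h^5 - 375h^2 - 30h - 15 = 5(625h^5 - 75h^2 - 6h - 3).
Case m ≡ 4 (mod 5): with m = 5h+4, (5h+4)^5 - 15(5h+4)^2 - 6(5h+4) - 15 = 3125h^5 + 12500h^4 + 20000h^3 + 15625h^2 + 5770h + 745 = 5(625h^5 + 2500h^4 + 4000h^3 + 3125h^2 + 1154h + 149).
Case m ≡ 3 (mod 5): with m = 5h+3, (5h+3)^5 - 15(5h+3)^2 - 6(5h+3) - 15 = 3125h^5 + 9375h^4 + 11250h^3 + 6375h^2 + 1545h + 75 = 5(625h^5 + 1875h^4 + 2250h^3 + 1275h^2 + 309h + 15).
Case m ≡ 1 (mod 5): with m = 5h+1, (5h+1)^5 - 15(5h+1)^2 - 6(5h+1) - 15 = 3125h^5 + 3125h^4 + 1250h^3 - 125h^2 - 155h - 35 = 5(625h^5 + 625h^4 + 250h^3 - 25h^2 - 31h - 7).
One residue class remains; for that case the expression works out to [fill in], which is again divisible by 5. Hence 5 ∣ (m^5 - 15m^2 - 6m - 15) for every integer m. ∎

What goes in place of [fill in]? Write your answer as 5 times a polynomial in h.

5(625h^5 + 1250h^4 + 1000h^3 + 325h^2 + 14h - 11)

The residues treated are {0, 4, 3, 1}, so the missing case is m ≡ 2 (mod 5); write m = 5h+2.
Then (5h+2)^5 - 15(5h+2)^2 - 6(5h+2) - 15 = 3125h^5 + 6250h^4 + 5000h^3 + 1625h^2 + 70h - 55 = 5(625h^5 + 1250h^4 + 1000h^3 + 325h^2 + 14h - 11).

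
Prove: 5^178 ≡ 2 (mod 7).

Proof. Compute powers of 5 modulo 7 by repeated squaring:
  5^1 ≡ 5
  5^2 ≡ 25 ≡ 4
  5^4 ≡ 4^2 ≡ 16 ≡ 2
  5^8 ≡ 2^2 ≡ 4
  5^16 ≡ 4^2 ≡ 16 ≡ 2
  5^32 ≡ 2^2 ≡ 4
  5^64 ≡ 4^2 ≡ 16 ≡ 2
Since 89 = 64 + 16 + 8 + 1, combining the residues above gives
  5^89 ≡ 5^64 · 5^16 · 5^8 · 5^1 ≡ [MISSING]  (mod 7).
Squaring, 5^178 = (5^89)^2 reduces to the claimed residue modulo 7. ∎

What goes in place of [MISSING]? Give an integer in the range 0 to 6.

3

5^64 · 5^16 · 5^8 · 5^1 ≡ 2 · 2 · 4 · 5 = 80.
80 mod 7 = 3, so 5^89 ≡ 3 (mod 7).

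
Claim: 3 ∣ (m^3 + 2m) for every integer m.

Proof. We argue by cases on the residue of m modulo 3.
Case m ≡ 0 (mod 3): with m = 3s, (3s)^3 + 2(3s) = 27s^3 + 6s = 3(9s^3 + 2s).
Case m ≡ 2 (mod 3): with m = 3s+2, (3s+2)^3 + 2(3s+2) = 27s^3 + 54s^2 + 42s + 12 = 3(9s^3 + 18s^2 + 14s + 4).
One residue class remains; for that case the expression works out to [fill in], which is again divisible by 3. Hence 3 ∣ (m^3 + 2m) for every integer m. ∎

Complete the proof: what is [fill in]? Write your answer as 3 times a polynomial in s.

3(9s^3 + 9s^2 + 5s + 1)

Only m ≡ 1 (mod 3) is unaccounted for. Put m = 3s+1:
(3s+1)^3 + 2(3s+1) expands to 27s^3 + 27s^2 + 15s + 3,
and factoring out 3 leaves 3(9s^3 + 9s^2 + 5s + 1).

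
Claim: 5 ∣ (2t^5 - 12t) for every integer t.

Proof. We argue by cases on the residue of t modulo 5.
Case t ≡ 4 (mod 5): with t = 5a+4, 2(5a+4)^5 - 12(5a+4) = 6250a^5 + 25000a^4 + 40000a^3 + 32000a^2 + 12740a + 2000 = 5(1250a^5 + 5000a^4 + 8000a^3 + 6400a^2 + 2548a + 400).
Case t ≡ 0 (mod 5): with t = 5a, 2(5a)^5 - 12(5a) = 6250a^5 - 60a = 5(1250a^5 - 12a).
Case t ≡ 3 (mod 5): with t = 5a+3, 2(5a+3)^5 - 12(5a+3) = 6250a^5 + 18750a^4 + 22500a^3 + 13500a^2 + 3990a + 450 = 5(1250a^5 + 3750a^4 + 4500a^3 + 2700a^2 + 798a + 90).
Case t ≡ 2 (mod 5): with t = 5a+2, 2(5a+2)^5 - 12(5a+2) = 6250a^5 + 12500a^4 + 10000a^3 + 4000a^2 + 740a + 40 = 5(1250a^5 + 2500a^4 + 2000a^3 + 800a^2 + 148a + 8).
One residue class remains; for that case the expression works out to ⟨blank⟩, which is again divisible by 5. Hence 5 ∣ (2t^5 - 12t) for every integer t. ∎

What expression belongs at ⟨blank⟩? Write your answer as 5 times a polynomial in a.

5(1250a^5 + 1250a^4 + 500a^3 + 100a^2 - 2a - 2)

The residues treated are {4, 0, 3, 2}, so the missing case is t ≡ 1 (mod 5); write t = 5a+1.
Then 2(5a+1)^5 - 12(5a+1) = 6250a^5 + 6250a^4 + 2500a^3 + 500a^2 - 10a - 10 = 5(1250a^5 + 1250a^4 + 500a^3 + 100a^2 - 2a - 2).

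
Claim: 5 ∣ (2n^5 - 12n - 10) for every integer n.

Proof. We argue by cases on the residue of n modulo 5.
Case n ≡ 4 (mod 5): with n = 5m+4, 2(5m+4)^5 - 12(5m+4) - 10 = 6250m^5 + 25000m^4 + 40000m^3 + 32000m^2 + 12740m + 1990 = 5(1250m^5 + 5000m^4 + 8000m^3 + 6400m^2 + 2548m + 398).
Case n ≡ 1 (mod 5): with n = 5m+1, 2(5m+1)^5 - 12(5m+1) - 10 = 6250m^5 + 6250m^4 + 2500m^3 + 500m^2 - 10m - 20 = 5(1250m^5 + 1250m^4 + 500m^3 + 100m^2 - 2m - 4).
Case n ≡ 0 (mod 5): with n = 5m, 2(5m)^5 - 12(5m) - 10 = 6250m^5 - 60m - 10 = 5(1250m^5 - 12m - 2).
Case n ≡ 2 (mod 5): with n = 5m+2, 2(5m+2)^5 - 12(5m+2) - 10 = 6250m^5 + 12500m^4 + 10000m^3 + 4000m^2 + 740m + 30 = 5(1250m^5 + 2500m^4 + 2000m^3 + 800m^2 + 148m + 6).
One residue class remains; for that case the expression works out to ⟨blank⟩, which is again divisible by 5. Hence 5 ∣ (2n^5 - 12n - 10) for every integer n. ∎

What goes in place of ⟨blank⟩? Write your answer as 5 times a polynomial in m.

5(1250m^5 + 3750m^4 + 4500m^3 + 2700m^2 + 798m + 88)

Only n ≡ 3 (mod 5) is unaccounted for. Put n = 5m+3:
2(5m+3)^5 - 12(5m+3) - 10 expands to 6250m^5 + 18750m^4 + 22500m^3 + 13500m^2 + 3990m + 440,
and factoring out 5 leaves 5(1250m^5 + 3750m^4 + 4500m^3 + 2700m^2 + 798m + 88).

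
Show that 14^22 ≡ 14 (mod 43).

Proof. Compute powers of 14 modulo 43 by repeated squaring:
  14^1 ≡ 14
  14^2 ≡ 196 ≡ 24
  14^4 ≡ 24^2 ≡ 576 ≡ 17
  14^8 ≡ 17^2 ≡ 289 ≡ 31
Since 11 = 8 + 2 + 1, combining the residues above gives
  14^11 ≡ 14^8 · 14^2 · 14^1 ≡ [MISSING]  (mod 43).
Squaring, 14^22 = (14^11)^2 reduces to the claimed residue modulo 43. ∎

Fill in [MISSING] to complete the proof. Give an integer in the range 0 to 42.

Multiply the listed residues: 31 · 24 · 14 = 744 → 10416.
Reducing modulo 43: 10416 = 242·43 + 10, so 14^11 ≡ 10.

10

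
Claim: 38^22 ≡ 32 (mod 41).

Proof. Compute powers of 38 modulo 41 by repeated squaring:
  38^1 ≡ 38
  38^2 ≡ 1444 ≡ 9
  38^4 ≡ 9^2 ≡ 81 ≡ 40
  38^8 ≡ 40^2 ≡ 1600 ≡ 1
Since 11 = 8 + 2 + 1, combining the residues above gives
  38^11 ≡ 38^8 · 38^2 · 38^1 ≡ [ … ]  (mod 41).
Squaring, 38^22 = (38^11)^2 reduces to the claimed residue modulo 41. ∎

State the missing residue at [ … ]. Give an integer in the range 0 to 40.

14

Multiply the listed residues: 1 · 9 · 38 = 9 → 342.
Reducing modulo 41: 342 = 8·41 + 14, so 38^11 ≡ 14.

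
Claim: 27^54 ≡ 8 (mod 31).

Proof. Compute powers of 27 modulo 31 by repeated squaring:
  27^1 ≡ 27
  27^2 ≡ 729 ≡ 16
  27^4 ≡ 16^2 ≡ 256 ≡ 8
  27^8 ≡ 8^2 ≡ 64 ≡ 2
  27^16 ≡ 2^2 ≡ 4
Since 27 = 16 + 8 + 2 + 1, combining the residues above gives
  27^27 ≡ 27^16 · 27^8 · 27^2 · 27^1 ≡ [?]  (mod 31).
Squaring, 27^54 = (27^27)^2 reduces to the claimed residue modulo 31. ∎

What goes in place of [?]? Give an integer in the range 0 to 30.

15

Multiply the listed residues: 4 · 2 · 16 · 27 = 8 → 128 → 3456.
Reducing modulo 31: 3456 = 111·31 + 15, so 27^27 ≡ 15.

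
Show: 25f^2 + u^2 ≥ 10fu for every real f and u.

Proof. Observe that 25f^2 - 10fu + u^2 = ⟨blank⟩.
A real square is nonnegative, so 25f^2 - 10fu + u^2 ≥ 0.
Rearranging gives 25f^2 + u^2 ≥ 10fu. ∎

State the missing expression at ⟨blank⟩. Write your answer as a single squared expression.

25f^2 - 10fu + u^2 is a perfect-square trinomial: the outer terms are (5f)^2 and (u)^2, and the cross term is -2·5f·u.
So 25f^2 - 10fu + u^2 = (5f - u)^2 ≥ 0.

(5f - u)^2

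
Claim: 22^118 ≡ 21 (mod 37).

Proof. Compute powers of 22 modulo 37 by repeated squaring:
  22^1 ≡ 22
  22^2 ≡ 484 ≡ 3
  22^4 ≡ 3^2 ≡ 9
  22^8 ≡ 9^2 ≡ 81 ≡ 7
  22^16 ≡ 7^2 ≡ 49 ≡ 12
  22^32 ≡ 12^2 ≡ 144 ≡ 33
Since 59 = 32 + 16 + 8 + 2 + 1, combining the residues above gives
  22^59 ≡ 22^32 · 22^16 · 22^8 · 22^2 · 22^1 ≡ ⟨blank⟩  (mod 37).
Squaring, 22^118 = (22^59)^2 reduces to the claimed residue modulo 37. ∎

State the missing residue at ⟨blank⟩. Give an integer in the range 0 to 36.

22^32 · 22^16 · 22^8 · 22^2 · 22^1 ≡ 33 · 12 · 7 · 3 · 22 = 182952.
182952 mod 37 = 24, so 22^59 ≡ 24 (mod 37).

24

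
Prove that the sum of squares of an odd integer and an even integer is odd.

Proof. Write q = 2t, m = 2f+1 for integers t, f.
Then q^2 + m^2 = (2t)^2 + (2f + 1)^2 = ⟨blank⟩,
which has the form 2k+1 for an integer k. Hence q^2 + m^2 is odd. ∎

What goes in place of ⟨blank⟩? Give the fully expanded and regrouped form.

2(2f^2 + 2f + 2t^2) + 1

Expanding: (2t)^2 + (2f + 1)^2 = 4f^2 + 4f + 4t^2 + 1.
Every term except the constant is even, so this is 2(2f^2 + 2f + 2t^2) + 1,
and 2f^2 + 2f + 2t^2 ∈ ℤ gives the required form.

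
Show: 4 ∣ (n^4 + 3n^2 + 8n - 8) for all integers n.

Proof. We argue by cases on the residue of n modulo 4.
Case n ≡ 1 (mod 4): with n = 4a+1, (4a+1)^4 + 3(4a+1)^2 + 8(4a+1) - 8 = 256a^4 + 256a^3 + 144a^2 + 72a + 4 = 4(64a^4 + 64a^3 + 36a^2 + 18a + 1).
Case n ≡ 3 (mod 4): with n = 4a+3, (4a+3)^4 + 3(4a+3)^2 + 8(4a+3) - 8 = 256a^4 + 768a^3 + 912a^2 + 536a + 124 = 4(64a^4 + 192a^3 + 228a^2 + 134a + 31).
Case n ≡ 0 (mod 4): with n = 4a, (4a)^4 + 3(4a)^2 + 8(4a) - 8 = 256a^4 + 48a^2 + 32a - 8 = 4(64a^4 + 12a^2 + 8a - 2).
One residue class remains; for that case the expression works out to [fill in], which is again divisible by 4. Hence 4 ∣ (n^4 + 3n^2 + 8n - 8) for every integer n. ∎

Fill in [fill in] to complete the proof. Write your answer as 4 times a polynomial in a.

4(64a^4 + 128a^3 + 108a^2 + 52a + 9)

The residues treated are {1, 3, 0}, so the missing case is n ≡ 2 (mod 4); write n = 4a+2.
Then (4a+2)^4 + 3(4a+2)^2 + 8(4a+2) - 8 = 256a^4 + 512a^3 + 432a^2 + 208a + 36 = 4(64a^4 + 128a^3 + 108a^2 + 52a + 9).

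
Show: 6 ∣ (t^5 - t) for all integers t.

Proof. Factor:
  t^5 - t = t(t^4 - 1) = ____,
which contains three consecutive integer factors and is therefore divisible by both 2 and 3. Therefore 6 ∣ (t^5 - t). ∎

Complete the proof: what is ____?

t^4 - 1 = (t^2 - 1)(t^2 + 1), and t^2 - 1 = (t-1)(t+1).
So t(t^4 - 1) = (t - 1)t(t + 1)(t^2 + 1).

(t - 1)t(t + 1)(t^2 + 1)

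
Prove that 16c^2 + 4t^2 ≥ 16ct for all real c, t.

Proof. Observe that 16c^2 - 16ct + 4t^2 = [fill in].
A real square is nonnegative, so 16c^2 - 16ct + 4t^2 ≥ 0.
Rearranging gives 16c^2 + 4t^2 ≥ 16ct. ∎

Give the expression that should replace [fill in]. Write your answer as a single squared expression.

16c^2 - 16ct + 4t^2 is a perfect-square trinomial: the outer terms are (4c)^2 and (2t)^2, and the cross term is -2·4c·2t.
So 16c^2 - 16ct + 4t^2 = (4c - 2t)^2 ≥ 0.

(4c - 2t)^2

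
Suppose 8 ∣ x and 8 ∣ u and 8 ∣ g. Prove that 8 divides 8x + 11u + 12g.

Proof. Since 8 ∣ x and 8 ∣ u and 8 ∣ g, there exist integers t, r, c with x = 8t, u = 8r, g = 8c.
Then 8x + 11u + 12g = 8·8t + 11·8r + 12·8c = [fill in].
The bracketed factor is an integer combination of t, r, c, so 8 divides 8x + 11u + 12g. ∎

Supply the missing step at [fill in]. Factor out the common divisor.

8(12c + 11r + 8t)

Pull the common 8 out of every term: 8·8t + 11·8r + 12·8c = 8(12c + 11r + 8t).
12c + 11r + 8t is an integer, which exhibits the divisibility.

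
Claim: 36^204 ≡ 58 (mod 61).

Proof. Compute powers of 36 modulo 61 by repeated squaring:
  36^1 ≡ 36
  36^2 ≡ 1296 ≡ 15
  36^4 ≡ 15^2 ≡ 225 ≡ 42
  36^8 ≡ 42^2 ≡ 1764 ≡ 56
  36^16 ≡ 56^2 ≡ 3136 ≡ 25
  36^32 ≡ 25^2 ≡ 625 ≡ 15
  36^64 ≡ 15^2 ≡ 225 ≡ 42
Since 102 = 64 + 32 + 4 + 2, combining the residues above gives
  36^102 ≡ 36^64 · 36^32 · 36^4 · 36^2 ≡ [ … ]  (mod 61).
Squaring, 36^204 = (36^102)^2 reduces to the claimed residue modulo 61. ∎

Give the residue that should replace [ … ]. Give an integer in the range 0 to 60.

36^64 · 36^32 · 36^4 · 36^2 ≡ 42 · 15 · 42 · 15 = 396900.
396900 mod 61 = 34, so 36^102 ≡ 34 (mod 61).

34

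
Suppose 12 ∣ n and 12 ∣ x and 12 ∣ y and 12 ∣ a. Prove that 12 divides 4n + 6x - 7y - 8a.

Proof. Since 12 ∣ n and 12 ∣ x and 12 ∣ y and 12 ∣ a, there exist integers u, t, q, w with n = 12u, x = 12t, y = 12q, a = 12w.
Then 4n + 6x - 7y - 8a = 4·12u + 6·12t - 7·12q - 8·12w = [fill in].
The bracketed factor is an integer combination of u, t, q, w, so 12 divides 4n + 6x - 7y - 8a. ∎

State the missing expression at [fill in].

12(-7q + 6t + 4u - 8w)

Pull the common 12 out of every term: 4·12u + 6·12t - 7·12q - 8·12w = 12(-7q + 6t + 4u - 8w).
-7q + 6t + 4u - 8w is an integer, which exhibits the divisibility.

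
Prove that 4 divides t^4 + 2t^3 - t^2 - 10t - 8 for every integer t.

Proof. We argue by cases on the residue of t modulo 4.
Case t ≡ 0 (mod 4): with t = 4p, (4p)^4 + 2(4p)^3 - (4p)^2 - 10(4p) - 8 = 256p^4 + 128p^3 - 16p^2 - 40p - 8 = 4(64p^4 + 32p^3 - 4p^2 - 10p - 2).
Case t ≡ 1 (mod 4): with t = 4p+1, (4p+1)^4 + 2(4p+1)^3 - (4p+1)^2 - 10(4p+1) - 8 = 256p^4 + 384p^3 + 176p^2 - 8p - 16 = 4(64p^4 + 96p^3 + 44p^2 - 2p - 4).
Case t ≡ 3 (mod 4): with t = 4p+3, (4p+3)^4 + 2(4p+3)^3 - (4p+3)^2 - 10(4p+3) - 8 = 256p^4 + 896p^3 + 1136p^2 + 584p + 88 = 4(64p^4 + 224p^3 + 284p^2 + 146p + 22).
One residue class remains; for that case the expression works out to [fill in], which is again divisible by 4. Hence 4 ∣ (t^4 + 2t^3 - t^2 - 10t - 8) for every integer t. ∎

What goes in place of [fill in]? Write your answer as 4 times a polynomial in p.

4(64p^4 + 160p^3 + 140p^2 + 42p)

The residues treated are {0, 1, 3}, so the missing case is t ≡ 2 (mod 4); write t = 4p+2.
Then (4p+2)^4 + 2(4p+2)^3 - (4p+2)^2 - 10(4p+2) - 8 = 256p^4 + 640p^3 + 560p^2 + 168p = 4(64p^4 + 160p^3 + 140p^2 + 42p).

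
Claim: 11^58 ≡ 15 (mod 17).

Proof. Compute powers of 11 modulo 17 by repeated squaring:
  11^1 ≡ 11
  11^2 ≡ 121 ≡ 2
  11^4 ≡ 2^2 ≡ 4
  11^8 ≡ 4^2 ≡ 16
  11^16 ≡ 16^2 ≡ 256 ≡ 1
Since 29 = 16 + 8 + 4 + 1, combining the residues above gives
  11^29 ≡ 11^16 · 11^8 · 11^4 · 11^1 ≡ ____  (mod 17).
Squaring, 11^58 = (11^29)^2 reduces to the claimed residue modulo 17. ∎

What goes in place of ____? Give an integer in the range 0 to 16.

7

11^16 · 11^8 · 11^4 · 11^1 ≡ 1 · 16 · 4 · 11 = 704.
704 mod 17 = 7, so 11^29 ≡ 7 (mod 17).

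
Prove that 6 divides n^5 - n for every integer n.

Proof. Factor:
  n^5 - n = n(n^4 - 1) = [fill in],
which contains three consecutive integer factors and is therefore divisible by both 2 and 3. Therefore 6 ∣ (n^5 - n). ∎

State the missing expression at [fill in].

(n - 1)n(n + 1)(n^2 + 1)

n^4 - 1 = (n^2 - 1)(n^2 + 1), and n^2 - 1 = (n-1)(n+1).
So n(n^4 - 1) = (n - 1)n(n + 1)(n^2 + 1).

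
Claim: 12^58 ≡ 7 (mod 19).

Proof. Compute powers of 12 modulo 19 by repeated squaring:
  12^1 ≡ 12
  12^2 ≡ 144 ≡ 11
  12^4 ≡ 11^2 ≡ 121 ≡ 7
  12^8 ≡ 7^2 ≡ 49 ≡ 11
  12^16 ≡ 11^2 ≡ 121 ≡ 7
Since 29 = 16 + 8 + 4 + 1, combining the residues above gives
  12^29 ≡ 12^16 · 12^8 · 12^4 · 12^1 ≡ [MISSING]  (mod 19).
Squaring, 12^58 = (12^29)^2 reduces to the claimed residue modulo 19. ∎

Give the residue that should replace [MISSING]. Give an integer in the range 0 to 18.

Multiply the listed residues: 7 · 11 · 7 · 12 = 77 → 539 → 6468.
Reducing modulo 19: 6468 = 340·19 + 8, so 12^29 ≡ 8.

8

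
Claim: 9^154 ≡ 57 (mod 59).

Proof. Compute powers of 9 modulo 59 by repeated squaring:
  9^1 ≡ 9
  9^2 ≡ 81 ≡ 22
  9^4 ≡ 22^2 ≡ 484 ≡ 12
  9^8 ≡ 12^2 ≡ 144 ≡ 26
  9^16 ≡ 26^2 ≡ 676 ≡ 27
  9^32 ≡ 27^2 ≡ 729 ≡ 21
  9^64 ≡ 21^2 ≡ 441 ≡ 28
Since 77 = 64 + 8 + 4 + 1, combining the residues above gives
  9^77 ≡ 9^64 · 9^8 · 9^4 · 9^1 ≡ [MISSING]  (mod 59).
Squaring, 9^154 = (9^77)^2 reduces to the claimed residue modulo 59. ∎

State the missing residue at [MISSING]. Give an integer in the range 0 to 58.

Multiply the listed residues: 28 · 26 · 12 · 9 = 728 → 8736 → 78624.
Reducing modulo 59: 78624 = 1332·59 + 36, so 9^77 ≡ 36.

36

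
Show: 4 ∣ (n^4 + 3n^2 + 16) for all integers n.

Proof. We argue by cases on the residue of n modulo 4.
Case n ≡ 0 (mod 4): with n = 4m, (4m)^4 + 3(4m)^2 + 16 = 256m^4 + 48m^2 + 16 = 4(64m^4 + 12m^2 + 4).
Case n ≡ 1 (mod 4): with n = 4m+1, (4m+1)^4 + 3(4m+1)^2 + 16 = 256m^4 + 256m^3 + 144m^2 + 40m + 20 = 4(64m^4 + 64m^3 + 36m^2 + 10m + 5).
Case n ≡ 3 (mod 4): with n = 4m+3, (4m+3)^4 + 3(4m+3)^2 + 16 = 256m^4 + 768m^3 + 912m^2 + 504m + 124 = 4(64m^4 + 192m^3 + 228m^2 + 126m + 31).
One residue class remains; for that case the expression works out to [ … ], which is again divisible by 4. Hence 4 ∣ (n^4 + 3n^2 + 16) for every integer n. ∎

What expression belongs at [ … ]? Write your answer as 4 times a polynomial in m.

Only n ≡ 2 (mod 4) is unaccounted for. Put n = 4m+2:
(4m+2)^4 + 3(4m+2)^2 + 16 expands to 256m^4 + 512m^3 + 432m^2 + 176m + 44,
and factoring out 4 leaves 4(64m^4 + 128m^3 + 108m^2 + 44m + 11).

4(64m^4 + 128m^3 + 108m^2 + 44m + 11)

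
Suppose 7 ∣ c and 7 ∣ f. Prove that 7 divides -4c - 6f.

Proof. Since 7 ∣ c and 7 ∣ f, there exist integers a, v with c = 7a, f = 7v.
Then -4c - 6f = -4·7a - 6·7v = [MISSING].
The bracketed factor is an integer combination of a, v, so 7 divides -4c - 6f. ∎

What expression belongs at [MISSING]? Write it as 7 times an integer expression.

7(-4a - 6v)

Pull the common 7 out of every term: -4·7a - 6·7v = 7(-4a - 6v).
-4a - 6v is an integer, which exhibits the divisibility.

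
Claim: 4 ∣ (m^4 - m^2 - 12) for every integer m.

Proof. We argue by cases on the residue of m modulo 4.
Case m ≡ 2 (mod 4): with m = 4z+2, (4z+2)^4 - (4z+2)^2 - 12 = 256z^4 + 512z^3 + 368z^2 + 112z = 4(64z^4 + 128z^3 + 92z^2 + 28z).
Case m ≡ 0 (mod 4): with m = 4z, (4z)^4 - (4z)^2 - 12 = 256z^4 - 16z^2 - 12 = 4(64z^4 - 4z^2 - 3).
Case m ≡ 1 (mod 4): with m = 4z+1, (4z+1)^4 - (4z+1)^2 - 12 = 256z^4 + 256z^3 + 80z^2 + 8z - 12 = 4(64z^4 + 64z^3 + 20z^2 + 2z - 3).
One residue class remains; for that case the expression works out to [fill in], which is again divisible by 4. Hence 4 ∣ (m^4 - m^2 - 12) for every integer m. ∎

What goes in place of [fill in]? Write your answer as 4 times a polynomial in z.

The residues treated are {2, 0, 1}, so the missing case is m ≡ 3 (mod 4); write m = 4z+3.
Then (4z+3)^4 - (4z+3)^2 - 12 = 256z^4 + 768z^3 + 848z^2 + 408z + 60 = 4(64z^4 + 192z^3 + 212z^2 + 102z + 15).

4(64z^4 + 192z^3 + 212z^2 + 102z + 15)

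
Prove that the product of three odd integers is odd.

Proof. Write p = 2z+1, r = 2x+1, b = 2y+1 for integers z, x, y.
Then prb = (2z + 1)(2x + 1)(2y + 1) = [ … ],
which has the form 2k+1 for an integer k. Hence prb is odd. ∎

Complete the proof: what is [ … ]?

2(4xyz + 2xy + 2xz + x + 2yz + y + z) + 1

(2z + 1)(2x + 1)(2y + 1) = 8xyz + 4xy + 4xz + 2x + 4yz + 2y + 2z + 1
= 2(4xyz + 2xy + 2xz + x + 2yz + y + z) + 1.
Since 4xyz + 2xy + 2xz + x + 2yz + y + z is an integer, the product is of the form 2k+1 for an integer k.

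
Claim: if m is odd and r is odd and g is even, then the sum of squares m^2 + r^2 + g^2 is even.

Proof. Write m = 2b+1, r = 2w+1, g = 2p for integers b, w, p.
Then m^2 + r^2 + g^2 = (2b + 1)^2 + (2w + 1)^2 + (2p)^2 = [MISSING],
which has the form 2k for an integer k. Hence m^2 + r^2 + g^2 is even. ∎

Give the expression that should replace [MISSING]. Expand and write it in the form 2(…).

Expanding: (2b + 1)^2 + (2w + 1)^2 + (2p)^2 = 4b^2 + 4b + 4p^2 + 4w^2 + 4w + 2.
Every term is even; pulling out the factor of 2 gives 2(2b^2 + 2b + 2p^2 + 2w^2 + 2w + 1).

2(2b^2 + 2b + 2p^2 + 2w^2 + 2w + 1)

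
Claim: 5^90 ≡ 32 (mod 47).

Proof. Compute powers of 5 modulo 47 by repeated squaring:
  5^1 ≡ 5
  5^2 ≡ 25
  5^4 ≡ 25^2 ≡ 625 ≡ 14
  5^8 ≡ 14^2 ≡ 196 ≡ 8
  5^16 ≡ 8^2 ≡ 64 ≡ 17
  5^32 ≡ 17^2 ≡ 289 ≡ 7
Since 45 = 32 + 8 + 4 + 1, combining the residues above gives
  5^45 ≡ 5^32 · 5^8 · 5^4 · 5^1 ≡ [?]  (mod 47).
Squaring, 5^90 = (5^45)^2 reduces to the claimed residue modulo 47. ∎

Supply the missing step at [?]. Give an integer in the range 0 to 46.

19

5^32 · 5^8 · 5^4 · 5^1 ≡ 7 · 8 · 14 · 5 = 3920.
3920 mod 47 = 19, so 5^45 ≡ 19 (mod 47).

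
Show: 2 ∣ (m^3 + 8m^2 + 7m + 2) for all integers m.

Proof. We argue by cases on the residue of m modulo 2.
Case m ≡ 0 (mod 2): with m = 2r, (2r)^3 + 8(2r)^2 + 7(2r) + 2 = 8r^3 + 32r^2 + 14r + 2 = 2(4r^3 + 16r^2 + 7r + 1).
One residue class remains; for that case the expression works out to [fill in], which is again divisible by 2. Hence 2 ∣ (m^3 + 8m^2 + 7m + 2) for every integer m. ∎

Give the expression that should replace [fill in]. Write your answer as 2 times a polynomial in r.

2(4r^3 + 22r^2 + 26r + 9)

Only m ≡ 1 (mod 2) is unaccounted for. Put m = 2r+1:
(2r+1)^3 + 8(2r+1)^2 + 7(2r+1) + 2 expands to 8r^3 + 44r^2 + 52r + 18,
and factoring out 2 leaves 2(4r^3 + 22r^2 + 26r + 9).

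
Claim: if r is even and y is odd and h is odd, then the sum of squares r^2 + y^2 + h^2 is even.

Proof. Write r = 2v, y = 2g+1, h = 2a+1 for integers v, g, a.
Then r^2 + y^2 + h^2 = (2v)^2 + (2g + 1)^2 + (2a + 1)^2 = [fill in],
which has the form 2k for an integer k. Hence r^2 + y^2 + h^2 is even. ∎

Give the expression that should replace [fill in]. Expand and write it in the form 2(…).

2(2a^2 + 2a + 2g^2 + 2g + 2v^2 + 1)

Expanding: (2v)^2 + (2g + 1)^2 + (2a + 1)^2 = 4a^2 + 4a + 4g^2 + 4g + 4v^2 + 2.
Every term is even; pulling out the factor of 2 gives 2(2a^2 + 2a + 2g^2 + 2g + 2v^2 + 1).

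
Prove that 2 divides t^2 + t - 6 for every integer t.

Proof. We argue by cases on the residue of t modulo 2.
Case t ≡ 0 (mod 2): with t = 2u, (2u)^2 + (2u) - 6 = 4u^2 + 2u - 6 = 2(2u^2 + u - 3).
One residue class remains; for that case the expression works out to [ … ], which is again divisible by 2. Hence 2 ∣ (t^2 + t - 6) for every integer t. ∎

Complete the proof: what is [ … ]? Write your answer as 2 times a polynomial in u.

2(2u^2 + 3u - 2)

Only t ≡ 1 (mod 2) is unaccounted for. Put t = 2u+1:
(2u+1)^2 + (2u+1) - 6 expands to 4u^2 + 6u - 4,
and factoring out 2 leaves 2(2u^2 + 3u - 2).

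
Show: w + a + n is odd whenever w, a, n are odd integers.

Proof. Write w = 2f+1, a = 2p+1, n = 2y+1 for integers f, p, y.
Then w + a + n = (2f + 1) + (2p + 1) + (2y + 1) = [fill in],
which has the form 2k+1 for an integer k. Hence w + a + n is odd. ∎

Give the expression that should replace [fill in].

(2f + 1) + (2p + 1) + (2y + 1) = 2f + 2p + 2y + 3
= 2(f + p + y + 1) + 1.
Since f + p + y + 1 is an integer, the sum is of the form 2k+1 for an integer k.

2(f + p + y + 1) + 1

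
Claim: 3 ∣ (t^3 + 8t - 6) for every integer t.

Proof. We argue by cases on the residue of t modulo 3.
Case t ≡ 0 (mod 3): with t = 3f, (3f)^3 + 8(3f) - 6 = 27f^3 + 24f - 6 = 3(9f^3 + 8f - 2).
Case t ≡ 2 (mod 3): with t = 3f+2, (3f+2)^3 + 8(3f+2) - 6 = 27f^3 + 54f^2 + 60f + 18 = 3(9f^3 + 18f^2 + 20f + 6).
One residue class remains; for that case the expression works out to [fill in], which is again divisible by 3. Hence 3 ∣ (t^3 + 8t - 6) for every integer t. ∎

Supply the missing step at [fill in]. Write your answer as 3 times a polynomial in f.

3(9f^3 + 9f^2 + 11f + 1)

The residues treated are {0, 2}, so the missing case is t ≡ 1 (mod 3); write t = 3f+1.
Then (3f+1)^3 + 8(3f+1) - 6 = 27f^3 + 27f^2 + 33f + 3 = 3(9f^3 + 9f^2 + 11f + 1).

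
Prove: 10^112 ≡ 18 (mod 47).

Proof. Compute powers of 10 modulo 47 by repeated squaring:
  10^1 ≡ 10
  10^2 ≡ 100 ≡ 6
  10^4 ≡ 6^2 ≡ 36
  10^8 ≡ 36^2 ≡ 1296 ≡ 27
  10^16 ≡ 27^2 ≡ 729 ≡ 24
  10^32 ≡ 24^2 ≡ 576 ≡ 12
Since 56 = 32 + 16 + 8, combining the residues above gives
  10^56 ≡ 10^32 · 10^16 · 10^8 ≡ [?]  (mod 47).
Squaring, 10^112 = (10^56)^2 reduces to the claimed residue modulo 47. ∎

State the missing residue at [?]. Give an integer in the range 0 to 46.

Multiply the listed residues: 12 · 24 · 27 = 288 → 7776.
Reducing modulo 47: 7776 = 165·47 + 21, so 10^56 ≡ 21.

21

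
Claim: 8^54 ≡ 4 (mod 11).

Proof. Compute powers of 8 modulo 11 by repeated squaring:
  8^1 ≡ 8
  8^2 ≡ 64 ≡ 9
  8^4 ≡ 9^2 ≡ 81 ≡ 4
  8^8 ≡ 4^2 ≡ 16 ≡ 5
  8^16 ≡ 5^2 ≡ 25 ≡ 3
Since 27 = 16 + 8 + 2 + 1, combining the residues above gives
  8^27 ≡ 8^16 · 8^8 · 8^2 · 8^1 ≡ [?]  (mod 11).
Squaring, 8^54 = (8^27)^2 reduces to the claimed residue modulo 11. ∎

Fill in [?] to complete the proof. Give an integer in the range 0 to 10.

Multiply the listed residues: 3 · 5 · 9 · 8 = 15 → 135 → 1080.
Reducing modulo 11: 1080 = 98·11 + 2, so 8^27 ≡ 2.

2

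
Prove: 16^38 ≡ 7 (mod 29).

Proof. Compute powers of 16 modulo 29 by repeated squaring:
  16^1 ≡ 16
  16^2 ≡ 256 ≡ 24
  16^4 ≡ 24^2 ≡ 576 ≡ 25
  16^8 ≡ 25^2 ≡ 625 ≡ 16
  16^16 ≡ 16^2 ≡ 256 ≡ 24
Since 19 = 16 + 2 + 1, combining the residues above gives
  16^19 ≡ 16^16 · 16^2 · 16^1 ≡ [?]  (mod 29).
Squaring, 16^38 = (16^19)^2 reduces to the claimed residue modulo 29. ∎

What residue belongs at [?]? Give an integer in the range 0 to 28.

Multiply the listed residues: 24 · 24 · 16 = 576 → 9216.
Reducing modulo 29: 9216 = 317·29 + 23, so 16^19 ≡ 23.

23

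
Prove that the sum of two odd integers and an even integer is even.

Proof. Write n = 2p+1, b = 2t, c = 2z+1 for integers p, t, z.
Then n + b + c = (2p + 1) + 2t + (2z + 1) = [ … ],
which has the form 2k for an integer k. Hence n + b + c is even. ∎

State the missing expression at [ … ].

2(p + t + z + 1)

(2p + 1) + 2t + (2z + 1) = 2p + 2t + 2z + 2
= 2(p + t + z + 1).
Since p + t + z + 1 is an integer, the sum is of the form 2k for an integer k.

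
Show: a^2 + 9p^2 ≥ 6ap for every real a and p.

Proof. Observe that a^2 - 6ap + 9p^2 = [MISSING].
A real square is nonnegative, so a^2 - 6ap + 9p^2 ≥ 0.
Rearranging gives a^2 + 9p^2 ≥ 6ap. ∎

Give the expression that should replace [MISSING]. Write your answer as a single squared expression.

(a - 3p)^2

a^2 - 6ap + 9p^2 is a perfect-square trinomial: the outer terms are (a)^2 and (3p)^2, and the cross term is -2·a·3p.
So a^2 - 6ap + 9p^2 = (a - 3p)^2 ≥ 0.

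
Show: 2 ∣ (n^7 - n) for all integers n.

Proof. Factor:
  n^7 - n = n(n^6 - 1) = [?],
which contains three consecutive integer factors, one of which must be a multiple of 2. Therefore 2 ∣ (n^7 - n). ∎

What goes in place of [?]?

(n - 1)n(n + 1)(n^4 + n^2 + 1)

n^6 - 1 = (n^2 - 1)(n^4 + n^2 + 1), and n^2 - 1 = (n-1)(n+1).
So n(n^6 - 1) = (n - 1)n(n + 1)(n^4 + n^2 + 1).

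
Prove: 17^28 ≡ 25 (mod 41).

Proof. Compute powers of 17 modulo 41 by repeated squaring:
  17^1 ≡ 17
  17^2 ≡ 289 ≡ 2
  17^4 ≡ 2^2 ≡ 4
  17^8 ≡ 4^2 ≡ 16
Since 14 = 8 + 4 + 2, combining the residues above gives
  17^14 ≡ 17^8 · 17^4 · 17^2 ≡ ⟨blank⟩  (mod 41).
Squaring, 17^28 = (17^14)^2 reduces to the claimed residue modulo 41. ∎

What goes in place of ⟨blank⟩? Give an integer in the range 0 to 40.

5

17^8 · 17^4 · 17^2 ≡ 16 · 4 · 2 = 128.
128 mod 41 = 5, so 17^14 ≡ 5 (mod 41).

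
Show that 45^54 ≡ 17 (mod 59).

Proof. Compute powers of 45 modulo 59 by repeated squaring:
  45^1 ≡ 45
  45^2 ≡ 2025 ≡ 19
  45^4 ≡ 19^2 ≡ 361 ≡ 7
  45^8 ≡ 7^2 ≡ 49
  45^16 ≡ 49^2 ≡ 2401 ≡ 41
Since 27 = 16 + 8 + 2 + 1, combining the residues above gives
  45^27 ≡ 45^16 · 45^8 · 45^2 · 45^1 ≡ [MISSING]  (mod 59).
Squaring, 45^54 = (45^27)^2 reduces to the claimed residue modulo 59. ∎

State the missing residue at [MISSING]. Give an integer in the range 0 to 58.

Multiply the listed residues: 41 · 49 · 19 · 45 = 2009 → 38171 → 1717695.
Reducing modulo 59: 1717695 = 29113·59 + 28, so 45^27 ≡ 28.

28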